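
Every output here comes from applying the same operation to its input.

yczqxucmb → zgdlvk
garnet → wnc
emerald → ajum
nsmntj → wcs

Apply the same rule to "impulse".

dubn

The rule is to delete the first 3 characters, then shift every letter 9 places forward in the alphabet (wrapping around).
Working it through for "impulse": intermediate "ulse", final "dubn".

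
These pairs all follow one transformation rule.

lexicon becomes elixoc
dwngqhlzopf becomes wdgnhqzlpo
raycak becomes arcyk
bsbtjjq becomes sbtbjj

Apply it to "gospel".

ogpsl

The pattern: swap each adjacent pair of characters (1↔2, 3↔4, ...), then delete the last character.
On "gospel": the first step gives "ogpsle", and the second then gives "ogpsl".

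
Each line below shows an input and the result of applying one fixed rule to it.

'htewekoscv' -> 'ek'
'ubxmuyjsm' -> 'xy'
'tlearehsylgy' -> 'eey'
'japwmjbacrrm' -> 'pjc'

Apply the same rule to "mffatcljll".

fc

The pattern: delete the last 2 characters, then keep one character in every 3, starting at position 3 (positions 3rd, 6th, 9th, ...).
For "mffatcljll", step one produces "mffatclj"; step two turns that into "fc".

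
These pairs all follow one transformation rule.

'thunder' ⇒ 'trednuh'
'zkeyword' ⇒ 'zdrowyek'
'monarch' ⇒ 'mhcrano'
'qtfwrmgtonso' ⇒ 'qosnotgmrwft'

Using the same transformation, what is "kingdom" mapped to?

Each output is the input with this applied: reverse the string, then move the last character to the front.
"kingdom" → "modgnik" → "kmodgni".

kmodgni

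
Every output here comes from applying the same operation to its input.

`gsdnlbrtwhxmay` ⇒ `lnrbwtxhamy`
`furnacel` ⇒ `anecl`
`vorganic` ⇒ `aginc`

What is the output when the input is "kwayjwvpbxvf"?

jyvwbpvxf

Each output is the input with this applied: delete the first 3 characters, then swap each adjacent pair of characters (1↔2, 3↔4, ...).
For "kwayjwvpbxvf" the result is "jyvwbpvxf".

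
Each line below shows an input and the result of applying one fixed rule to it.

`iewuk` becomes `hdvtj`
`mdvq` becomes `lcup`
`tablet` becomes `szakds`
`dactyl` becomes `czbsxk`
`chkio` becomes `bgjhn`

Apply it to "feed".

Each output is the input with this applied: shift every letter 1 place backward in the alphabet (wrapping around).
Doing the same to "feed": "eddc".

eddc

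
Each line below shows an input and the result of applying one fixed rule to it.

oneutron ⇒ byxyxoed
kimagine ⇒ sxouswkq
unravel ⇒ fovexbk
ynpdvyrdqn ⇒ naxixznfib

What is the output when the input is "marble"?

lvowkb

In each case the input is transformed by: shift every letter 10 places forward in the alphabet (wrapping around), then move the last 3 characters to the front (rotate right by 3).
For "marble", step one produces "wkblvo"; step two turns that into "lvowkb".
(Check on "ynpdvyrdqn": → "ixznfibnax" → "naxixznfib" ✓)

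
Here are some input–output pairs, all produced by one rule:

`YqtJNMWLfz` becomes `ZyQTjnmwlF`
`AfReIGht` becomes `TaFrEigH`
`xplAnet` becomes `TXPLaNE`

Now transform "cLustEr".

The pattern: flip the case of every letter, then move the last character to the front.
"cLustEr" → "RClUSTe".

RClUSTe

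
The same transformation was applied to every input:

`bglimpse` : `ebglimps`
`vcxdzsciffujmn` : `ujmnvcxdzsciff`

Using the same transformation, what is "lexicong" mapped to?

glexicon

What's happening: move the first 3 characters to the end (rotate left by 3), then swap the front and back halves of the string.
On "lexicong": the first step gives "iconglex", and the second then gives "glexicon".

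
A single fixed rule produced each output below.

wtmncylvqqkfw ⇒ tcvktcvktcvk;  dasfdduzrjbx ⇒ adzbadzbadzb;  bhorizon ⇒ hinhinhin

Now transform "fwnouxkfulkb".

wufkwufkwufk

In each case the input is transformed by: keep one character in every 3, starting at position 2 (positions 2nd, 5th, 8th, ...), then write the whole string 3 times in a row.
Starting from "fwnouxkfulkb": after the first operation, "wufk"; after the second, "wufkwufkwufk".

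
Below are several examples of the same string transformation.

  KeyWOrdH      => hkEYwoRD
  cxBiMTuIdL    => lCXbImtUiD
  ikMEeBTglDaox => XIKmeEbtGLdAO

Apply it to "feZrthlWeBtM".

Looking at the pairs, the operation is to flip the case of every letter, then move the last character to the front.
On "feZrthlWeBtM": the first step gives "FEzRTHLwEbTm", and the second then gives "mFEzRTHLwEbT".

mFEzRTHLwEbT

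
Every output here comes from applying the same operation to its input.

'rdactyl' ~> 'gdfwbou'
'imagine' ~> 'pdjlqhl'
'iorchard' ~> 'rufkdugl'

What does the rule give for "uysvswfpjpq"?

bvyvzismstx

What's happening: shift every letter 3 places forward in the alphabet (wrapping around), then move the first character to the end.
Starting from "uysvswfpjpq": after the first operation, "xbvyvzismst"; after the second, "bvyvzismstx".
(Check on "imagine": → "lpdjlqh" → "pdjlqhl" ✓)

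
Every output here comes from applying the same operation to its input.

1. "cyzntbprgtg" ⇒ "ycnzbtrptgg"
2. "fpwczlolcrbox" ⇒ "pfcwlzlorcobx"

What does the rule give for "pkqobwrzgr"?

Looking at the pairs, the operation is to swap each adjacent pair of characters (1↔2, 3↔4, ...).
Doing the same to "pkqobwrzgr": "kpoqwbzrrg".

kpoqwbzrrg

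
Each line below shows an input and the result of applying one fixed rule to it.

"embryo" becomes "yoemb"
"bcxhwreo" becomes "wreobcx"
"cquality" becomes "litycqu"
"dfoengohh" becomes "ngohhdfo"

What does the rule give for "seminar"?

What's happening: move the first 3 characters to the end (rotate left by 3), then delete the first character.
On "seminar" that produces "narsem".
(Check on "cquality": → "alitycqu" → "litycqu" ✓)

narsem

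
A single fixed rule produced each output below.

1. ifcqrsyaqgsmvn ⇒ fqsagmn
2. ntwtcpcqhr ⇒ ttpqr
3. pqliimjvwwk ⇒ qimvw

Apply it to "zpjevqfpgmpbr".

peqpmb

The rule is to keep every other character starting from the second (positions 2nd, 4th, 6th, ...).
"zpjevqfpgmpbr" → "peqpmb".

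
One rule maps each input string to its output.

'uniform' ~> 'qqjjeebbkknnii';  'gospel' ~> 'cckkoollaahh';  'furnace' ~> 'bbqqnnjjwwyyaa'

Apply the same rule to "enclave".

aajjyyhhwwrraa

Each output is the input with this applied: double every character, then shift every letter 4 places backward in the alphabet (wrapping around).
Working it through for "enclave": intermediate "eennccllaavvee", final "aajjyyhhwwrraa".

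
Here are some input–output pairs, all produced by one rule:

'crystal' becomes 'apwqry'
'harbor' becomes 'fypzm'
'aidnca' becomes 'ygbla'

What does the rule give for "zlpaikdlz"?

The rule is to shift every letter 2 places backward in the alphabet (wrapping around), then delete the last character.
For "zlpaikdlz", step one produces "xjnygibjx"; step two turns that into "xjnygibj".

xjnygibj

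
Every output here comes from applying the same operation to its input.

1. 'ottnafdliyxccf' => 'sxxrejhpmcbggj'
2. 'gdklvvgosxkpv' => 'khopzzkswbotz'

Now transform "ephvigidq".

itlzmkmhu

The transformation: shift every letter 4 places forward in the alphabet (wrapping around).
On "ephvigidq" that produces "itlzmkmhu".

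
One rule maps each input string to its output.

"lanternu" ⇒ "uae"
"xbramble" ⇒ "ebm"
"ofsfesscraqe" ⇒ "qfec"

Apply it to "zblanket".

In each case the input is transformed by: keep one character in every 3, starting at position 2 (positions 2nd, 5th, 8th, ...), then move the last character to the front.
Applying both steps to "zblanket": "bnt", then "tbn".

tbn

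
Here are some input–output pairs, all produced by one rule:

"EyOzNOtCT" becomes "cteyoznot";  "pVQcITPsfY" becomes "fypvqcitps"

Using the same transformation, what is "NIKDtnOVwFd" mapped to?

fdnikdtnovw

The rule is to move the last 2 characters to the front (rotate right by 2), then convert every letter to lowercase.
Starting from "NIKDtnOVwFd": after the first operation, "FdNIKDtnOVw"; after the second, "fdnikdtnovw".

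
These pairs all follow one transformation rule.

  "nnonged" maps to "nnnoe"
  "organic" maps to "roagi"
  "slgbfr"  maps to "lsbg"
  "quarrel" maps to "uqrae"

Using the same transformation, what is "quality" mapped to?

uqlat

In each case the input is transformed by: swap each adjacent pair of characters (1↔2, 3↔4, ...), then delete the last 2 characters.
Applying both steps to "quality": "uqlatiy", then "uqlat".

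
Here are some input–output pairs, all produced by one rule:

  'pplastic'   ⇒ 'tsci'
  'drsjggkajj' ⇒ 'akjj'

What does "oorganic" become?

naci

What's happening: swap each adjacent pair of characters (1↔2, 3↔4, ...), then keep only the last 4 characters.
On "oorganic": the first step gives "oogrnaci", and the second then gives "naci".
(Check on "drsjggkajj": → "rdjsggakjj" → "akjj" ✓)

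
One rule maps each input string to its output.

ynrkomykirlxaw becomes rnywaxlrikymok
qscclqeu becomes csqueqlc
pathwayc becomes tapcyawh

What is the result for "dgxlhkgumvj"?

Looking at the pairs, the operation is to reverse the string, then move the last 3 characters to the front (rotate right by 3).
Applying that to "dgxlhkgumvj" gives "xgdjvmugkhl".

xgdjvmugkhl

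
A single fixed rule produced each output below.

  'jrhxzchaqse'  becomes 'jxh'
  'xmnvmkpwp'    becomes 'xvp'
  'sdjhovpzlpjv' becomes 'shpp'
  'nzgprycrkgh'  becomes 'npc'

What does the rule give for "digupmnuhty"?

Each output is the input with this applied: delete the last 2 characters, then keep one character in every 3, starting at position 1 (positions 1st, 4th, 7th, ...).
Working it through for "digupmnuhty": intermediate "digupmnuh", final "dun".

dun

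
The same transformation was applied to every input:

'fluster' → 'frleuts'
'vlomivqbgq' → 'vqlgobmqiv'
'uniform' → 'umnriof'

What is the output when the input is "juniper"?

In each case the input is transformed by: take characters alternately from the front and the back (1st, last, 2nd, 2nd-last, ...).
For "juniper" the result is "jruenpi".

jruenpi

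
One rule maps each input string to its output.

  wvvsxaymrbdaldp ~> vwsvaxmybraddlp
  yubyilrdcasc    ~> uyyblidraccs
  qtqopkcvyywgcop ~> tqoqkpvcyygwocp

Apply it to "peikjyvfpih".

In each case the input is transformed by: swap each adjacent pair of characters (1↔2, 3↔4, ...).
For "peikjyvfpih" the result is "epkiyjfviph".

epkiyjfviph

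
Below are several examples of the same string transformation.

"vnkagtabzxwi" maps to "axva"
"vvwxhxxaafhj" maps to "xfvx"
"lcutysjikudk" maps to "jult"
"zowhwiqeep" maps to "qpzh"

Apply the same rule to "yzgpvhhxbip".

The transformation: keep one character in every 3, starting at position 1 (positions 1st, 4th, 7th, ...), then swap the front and back halves of the string.
For "yzgpvhhxbip", step one produces "yphi"; step two turns that into "hiyp".
(Check on "vnkagtabzxwi": → "vaax" → "axva" ✓)

hiyp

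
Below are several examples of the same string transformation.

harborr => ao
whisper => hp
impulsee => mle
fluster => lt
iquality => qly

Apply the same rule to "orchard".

Each output is the input with this applied: keep one character in every 3, starting at position 2 (positions 2nd, 5th, 8th, ...).
On "orchard" that produces "ra".

ra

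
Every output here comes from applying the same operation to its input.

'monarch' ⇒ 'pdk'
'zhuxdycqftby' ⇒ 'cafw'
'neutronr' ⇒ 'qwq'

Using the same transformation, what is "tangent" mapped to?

wjw

Rule — keep one character in every 3, starting at position 1 (positions 1st, 4th, 7th, ...), then shift every letter 3 places forward in the alphabet (wrapping around).
Working it through for "tangent": intermediate "tgt", final "wjw".
(Check on "monarch": → "mah" → "pdk" ✓)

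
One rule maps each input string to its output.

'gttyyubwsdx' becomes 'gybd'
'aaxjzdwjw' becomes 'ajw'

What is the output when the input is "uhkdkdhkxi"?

udhi

The transformation: keep one character in every 3, starting at position 1 (positions 1st, 4th, 7th, ...).
Applying that to "uhkdkdhkxi" gives "udhi".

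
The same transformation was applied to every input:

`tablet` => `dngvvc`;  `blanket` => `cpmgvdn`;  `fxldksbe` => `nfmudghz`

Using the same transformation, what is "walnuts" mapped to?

The rule is to shift every letter 2 places forward in the alphabet (wrapping around), then move the first 2 characters to the end (rotate left by 2).
Applying that to "walnuts" gives "npwvuyc".

npwvuyc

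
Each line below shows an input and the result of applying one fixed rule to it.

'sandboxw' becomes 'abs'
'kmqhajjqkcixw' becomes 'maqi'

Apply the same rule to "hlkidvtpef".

The transformation: swap the first and last characters, then keep one character in every 3, starting at position 2 (positions 2nd, 5th, 8th, ...).
Starting from "hlkidvtpef": after the first operation, "flkidvtpeh"; after the second, "ldp".

ldp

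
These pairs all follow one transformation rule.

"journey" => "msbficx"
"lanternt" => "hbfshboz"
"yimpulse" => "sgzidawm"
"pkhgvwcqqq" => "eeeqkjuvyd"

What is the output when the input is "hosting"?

ubwhgcv

In each case the input is transformed by: shift every letter 12 places backward in the alphabet (wrapping around), then reverse the string.
On "hosting" that produces "ubwhgcv".
(Check on "journey": → "xcifbsm" → "msbficx" ✓)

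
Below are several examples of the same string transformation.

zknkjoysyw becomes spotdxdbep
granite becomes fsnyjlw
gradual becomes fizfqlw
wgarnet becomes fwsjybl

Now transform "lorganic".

The transformation: shift every letter 5 places forward in the alphabet (wrapping around), then move the first 2 characters to the end (rotate left by 2).
Applying both steps to "lorganic": "qtwlfsnh", then "wlfsnhqt".

wlfsnhqt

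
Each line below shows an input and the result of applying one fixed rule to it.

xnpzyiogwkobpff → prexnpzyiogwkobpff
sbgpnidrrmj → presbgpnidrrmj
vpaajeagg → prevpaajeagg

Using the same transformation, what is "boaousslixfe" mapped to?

Each output is the input with this applied: prepend "pre".
Doing the same to "boaousslixfe": "preboaousslixfe".

preboaousslixfe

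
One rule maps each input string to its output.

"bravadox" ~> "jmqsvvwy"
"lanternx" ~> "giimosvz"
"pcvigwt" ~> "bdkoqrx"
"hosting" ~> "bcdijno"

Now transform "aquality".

dgloptvv

What's happening: shift every letter 5 places backward in the alphabet (wrapping around), then sort the characters into alphabetical order.
Working it through for "aquality": intermediate "vlpvgdot", final "dgloptvv".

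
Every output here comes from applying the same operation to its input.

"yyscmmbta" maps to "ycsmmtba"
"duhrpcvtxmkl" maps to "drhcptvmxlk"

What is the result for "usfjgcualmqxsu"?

The transformation: swap each adjacent pair of characters (1↔2, 3↔4, ...), then delete the first character.
Working it through for "usfjgcualmqxsu": intermediate "sujfcgaumlxqus", final "ujfcgaumlxqus".

ujfcgaumlxqus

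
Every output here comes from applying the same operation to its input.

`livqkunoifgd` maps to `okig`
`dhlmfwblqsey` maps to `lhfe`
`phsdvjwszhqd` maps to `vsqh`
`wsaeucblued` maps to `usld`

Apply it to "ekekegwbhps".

The pattern: keep one character in every 3, starting at position 2 (positions 2nd, 5th, 8th, ...), then sort the characters into reverse alphabetical order.
Applying both steps to "ekekegwbhps": "kebs", then "skeb".

skeb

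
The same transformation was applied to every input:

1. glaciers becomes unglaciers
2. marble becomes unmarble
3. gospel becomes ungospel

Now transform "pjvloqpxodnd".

Looking at the pairs, the operation is to prepend "un".
Applying that to "pjvloqpxodnd" gives "unpjvloqpxodnd".

unpjvloqpxodnd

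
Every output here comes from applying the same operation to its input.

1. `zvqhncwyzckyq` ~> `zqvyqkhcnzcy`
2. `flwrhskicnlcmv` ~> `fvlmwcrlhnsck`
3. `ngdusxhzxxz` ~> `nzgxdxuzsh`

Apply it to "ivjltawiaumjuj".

ijvujjlmtuaaw

What's happening: take characters alternately from the front and the back (1st, last, 2nd, 2nd-last, ...), then delete the last character.
"ivjltawiaumjuj" → "ijvujjlmtuaawi" → "ijvujjlmtuaaw".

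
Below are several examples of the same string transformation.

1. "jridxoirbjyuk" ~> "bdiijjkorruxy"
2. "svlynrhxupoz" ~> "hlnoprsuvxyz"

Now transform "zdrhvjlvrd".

The transformation: sort the characters into alphabetical order.
On "zdrhvjlvrd" that produces "ddhjlrrvvz".

ddhjlrrvvz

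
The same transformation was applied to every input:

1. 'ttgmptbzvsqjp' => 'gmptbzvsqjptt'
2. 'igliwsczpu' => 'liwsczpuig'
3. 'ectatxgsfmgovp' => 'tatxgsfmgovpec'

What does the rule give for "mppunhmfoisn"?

punhmfoisnmp

Rule — move the first 2 characters to the end (rotate left by 2).
So "mppunhmfoisn" becomes "punhmfoisnmp".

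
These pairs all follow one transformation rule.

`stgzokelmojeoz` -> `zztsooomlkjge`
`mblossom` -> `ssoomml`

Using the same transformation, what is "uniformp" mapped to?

The transformation: sort the characters into reverse alphabetical order, then delete the last character.
For "uniformp", step one produces "urponmif"; step two turns that into "urponmi".

urponmi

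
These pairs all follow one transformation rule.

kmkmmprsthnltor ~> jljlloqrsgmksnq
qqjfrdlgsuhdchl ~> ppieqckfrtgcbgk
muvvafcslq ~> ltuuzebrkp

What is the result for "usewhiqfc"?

trdvghpeb

The transformation: shift every letter 1 place backward in the alphabet (wrapping around).
So "usewhiqfc" becomes "trdvghpeb".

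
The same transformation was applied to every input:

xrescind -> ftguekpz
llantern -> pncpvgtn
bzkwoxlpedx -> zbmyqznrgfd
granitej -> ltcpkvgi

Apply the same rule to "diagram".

okcitcf

Looking at the pairs, the operation is to shift every letter 2 places forward in the alphabet (wrapping around), then swap the first and last characters.
Working it through for "diagram": intermediate "fkcitco", final "okcitcf".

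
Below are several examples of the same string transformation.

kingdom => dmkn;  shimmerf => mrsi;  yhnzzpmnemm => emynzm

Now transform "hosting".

Looking at the pairs, the operation is to keep every other character starting from the first (positions 1st, 3rd, 5th, ...), then move the last 2 characters to the front (rotate right by 2).
Doing the same to "hosting": "ighs".

ighs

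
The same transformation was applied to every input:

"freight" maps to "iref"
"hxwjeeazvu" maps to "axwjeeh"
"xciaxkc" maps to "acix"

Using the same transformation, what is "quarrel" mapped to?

ruaq

Each output is the input with this applied: delete the last 3 characters, then swap the first and last characters.
"quarrel" → "quar" → "ruaq".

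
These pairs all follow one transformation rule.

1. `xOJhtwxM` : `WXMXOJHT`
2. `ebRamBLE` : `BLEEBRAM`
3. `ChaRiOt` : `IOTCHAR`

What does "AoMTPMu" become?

PMUAOMT

What's happening: move the last 3 characters to the front (rotate right by 3), then convert every letter to uppercase.
Working it through for "AoMTPMu": intermediate "PMuAoMT", final "PMUAOMT".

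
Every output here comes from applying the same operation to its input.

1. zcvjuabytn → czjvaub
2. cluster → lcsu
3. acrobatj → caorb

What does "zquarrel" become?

Each output is the input with this applied: delete the last 3 characters, then swap each adjacent pair of characters (1↔2, 3↔4, ...).
For "zquarrel" the result is "qzaur".

qzaur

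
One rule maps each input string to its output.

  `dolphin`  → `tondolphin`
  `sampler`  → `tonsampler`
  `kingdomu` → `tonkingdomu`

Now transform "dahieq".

Each output is the input with this applied: prepend "ton".
"dahieq" → "tondahieq".

tondahieq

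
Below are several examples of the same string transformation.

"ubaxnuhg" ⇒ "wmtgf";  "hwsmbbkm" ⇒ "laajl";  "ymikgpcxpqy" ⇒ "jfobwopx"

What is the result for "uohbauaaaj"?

Rule — shift every letter 1 place backward in the alphabet (wrapping around), then delete the first 3 characters.
For "uohbauaaaj", step one produces "tngaztzzzi"; step two turns that into "aztzzzi".

aztzzzi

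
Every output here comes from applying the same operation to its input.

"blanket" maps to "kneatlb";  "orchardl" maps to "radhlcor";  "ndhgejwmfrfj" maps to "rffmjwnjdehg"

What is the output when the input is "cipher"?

Each output is the input with this applied: move the last 3 characters to the front (rotate right by 3), then take characters alternately from the front and the back (1st, last, 2nd, 2nd-last, ...).
"cipher" → "hercip" → "hpeirc".

hpeirc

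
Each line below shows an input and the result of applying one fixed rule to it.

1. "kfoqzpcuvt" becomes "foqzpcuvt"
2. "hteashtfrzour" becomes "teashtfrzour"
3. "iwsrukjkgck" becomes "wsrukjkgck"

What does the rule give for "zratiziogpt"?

ratiziogpt

Rule — delete the first character.
For "zratiziogpt" the result is "ratiziogpt".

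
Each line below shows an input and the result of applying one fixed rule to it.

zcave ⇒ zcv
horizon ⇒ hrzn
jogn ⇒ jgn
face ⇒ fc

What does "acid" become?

Looking at the pairs, the operation is to remove every vowel.
So "acid" becomes "cd".

cd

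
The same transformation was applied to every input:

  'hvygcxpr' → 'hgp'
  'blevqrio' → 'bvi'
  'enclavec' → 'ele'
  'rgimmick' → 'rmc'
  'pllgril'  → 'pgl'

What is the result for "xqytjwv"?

xtv

In each case the input is transformed by: keep one character in every 3, starting at position 1 (positions 1st, 4th, 7th, ...).
Doing the same to "xqytjwv": "xtv".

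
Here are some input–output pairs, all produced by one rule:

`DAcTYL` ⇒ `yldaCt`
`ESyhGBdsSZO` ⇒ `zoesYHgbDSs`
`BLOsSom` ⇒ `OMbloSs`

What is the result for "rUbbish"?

What's happening: move the last 2 characters to the front (rotate right by 2), then flip the case of every letter.
For "rUbbish", step one produces "shrUbbi"; step two turns that into "SHRuBBI".
(Check on "ESyhGBdsSZO": → "ZOESyhGBdsS" → "zoesYHgbDSs" ✓)

SHRuBBI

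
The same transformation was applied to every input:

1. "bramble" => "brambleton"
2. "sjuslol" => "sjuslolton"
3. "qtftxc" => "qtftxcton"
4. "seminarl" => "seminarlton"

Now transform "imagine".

The transformation: append "ton".
Applying that to "imagine" gives "imagineton".

imagineton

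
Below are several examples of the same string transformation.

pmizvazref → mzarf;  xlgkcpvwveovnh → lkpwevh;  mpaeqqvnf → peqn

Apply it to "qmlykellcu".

myelu

Each output is the input with this applied: keep every other character starting from the second (positions 2nd, 4th, 6th, ...).
"qmlykellcu" → "myelu".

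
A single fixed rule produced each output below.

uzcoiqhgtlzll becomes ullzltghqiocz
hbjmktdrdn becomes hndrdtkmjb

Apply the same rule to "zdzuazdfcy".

Looking at the pairs, the operation is to reverse the string, then move the last character to the front.
For "zdzuazdfcy", step one produces "ycfdzauzdz"; step two turns that into "zycfdzauzd".

zycfdzauzd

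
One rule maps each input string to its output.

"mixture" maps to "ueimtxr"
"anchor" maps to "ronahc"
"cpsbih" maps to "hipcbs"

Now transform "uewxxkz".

The rule is to swap each adjacent pair of characters (1↔2, 3↔4, ...), then move the last 2 characters to the front (rotate right by 2).
Working it through for "uewxxkz": intermediate "euxwkxz", final "xzeuxwk".

xzeuxwk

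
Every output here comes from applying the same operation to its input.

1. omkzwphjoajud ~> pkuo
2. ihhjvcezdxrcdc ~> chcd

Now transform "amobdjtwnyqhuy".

The rule is to keep one character in every 3, starting at position 3 (positions 3rd, 6th, 9th, ...), then swap each adjacent pair of characters (1↔2, 3↔4, ...).
For "amobdjtwnyqhuy", step one produces "ojnh"; step two turns that into "john".

john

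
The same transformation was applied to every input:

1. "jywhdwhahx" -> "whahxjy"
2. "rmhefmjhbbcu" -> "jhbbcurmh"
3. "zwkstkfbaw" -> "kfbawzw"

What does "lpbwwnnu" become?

Each output is the input with this applied: swap the front and back halves of the string, then delete the last 3 characters.
On "lpbwwnnu": the first step gives "wnnulpbw", and the second then gives "wnnul".

wnnul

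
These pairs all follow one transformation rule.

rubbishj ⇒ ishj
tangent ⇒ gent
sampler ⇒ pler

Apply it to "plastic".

What's happening: keep only the last 4 characters.
Applying that to "plastic" gives "stic".

stic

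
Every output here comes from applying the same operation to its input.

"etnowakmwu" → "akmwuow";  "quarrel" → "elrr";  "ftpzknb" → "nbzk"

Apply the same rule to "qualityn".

tynli

What's happening: delete the first 3 characters, then move the first 2 characters to the end (rotate left by 2).
For "qualityn", step one produces "lityn"; step two turns that into "tynli".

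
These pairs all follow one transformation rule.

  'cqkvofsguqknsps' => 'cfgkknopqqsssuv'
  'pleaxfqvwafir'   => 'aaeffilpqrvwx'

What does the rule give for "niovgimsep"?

What's happening: sort the characters into alphabetical order.
Doing the same to "niovgimsep": "egiimnopsv".

egiimnopsv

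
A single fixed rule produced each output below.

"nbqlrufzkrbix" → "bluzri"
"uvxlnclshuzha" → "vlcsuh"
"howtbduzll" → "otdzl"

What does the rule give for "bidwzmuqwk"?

Each output is the input with this applied: keep every other character starting from the second (positions 2nd, 4th, 6th, ...).
So "bidwzmuqwk" becomes "iwmqk".

iwmqk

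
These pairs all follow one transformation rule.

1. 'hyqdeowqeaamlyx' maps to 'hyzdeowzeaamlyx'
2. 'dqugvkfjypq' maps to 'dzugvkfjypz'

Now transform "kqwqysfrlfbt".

kzwzysfrlfbt

Rule — replace every "q" with "z".
"kqwqysfrlfbt" → "kzwzysfrlfbt".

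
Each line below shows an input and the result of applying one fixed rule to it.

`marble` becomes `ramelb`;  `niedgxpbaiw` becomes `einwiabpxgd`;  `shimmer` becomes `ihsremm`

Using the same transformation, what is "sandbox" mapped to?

nasxobd

Rule — move the first 3 characters to the end (rotate left by 3), then reverse the string.
Working it through for "sandbox": intermediate "dboxsan", final "nasxobd".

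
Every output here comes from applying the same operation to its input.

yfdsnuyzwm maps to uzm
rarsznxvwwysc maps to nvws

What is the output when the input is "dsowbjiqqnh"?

Looking at the pairs, the operation is to keep every other character starting from the second (positions 2nd, 4th, 6th, ...), then delete the first 2 characters.
On "dsowbjiqqnh" that produces "jqn".

jqn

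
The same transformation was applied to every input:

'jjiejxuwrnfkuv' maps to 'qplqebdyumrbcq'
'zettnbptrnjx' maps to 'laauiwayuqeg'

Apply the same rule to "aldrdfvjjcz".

skykmcqqjgh

Each output is the input with this applied: shift every letter 7 places forward in the alphabet (wrapping around), then move the first character to the end.
Applying both steps to "aldrdfvjjcz": "hskykmcqqjg", then "skykmcqqjgh".
(Check on "jjiejxuwrnfkuv": → "qqplqebdyumrbc" → "qplqebdyumrbcq" ✓)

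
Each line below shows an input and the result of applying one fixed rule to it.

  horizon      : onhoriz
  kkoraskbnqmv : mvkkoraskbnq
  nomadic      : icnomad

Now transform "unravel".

The transformation: move the last 2 characters to the front (rotate right by 2).
Applying that to "unravel" gives "elunrav".

elunrav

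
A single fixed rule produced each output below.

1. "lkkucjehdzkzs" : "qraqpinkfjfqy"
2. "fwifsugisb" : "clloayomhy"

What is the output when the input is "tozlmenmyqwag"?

uzrfksstwegcm

What's happening: swap each adjacent pair of characters (1↔2, 3↔4, ...), then shift every letter 6 places forward in the alphabet (wrapping around).
Applying both steps to "tozlmenmyqwag": "otlzemmnqyawg", then "uzrfksstwegcm".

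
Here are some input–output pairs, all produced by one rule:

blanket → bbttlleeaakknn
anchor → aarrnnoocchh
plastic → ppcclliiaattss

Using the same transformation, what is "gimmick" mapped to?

ggkkiiccmmiimm

What's happening: take characters alternately from the front and the back (1st, last, 2nd, 2nd-last, ...), then double every character.
So "gimmick" becomes "ggkkiiccmmiimm".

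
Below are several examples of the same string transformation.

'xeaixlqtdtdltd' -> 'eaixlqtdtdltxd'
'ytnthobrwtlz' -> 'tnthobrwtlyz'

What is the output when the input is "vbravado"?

The pattern: swap the first and last characters, then move the first character to the end.
Applying both steps to "vbravado": "obravadv", then "bravadvo".

bravadvo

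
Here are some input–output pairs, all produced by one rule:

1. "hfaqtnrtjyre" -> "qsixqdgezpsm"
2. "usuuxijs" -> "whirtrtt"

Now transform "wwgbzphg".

yogfvvfa

Each output is the input with this applied: swap the front and back halves of the string, then shift every letter 1 place backward in the alphabet (wrapping around).
Working it through for "wwgbzphg": intermediate "zphgwwgb", final "yogfvvfa".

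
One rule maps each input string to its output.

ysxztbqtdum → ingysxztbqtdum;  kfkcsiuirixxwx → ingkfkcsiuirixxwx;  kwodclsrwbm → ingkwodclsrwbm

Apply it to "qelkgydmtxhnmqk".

The transformation: prepend "ing".
On "qelkgydmtxhnmqk" that produces "ingqelkgydmtxhnmqk".

ingqelkgydmtxhnmqk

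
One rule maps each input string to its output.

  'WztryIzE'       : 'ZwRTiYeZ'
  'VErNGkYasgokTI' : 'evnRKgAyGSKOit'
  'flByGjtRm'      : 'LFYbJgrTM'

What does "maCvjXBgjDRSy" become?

The rule is to swap each adjacent pair of characters (1↔2, 3↔4, ...), then flip the case of every letter.
"maCvjXBgjDRSy" → "amvCXjgBDjSRy" → "AMVcxJGbdJsrY".

AMVcxJGbdJsrY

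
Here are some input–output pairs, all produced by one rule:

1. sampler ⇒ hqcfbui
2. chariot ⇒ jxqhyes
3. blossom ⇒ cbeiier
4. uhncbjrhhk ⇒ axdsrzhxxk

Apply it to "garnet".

jqhduw

Rule — swap the first and last characters, then shift every letter 10 places backward in the alphabet (wrapping around).
On "garnet": the first step gives "tarneg", and the second then gives "jqhduw".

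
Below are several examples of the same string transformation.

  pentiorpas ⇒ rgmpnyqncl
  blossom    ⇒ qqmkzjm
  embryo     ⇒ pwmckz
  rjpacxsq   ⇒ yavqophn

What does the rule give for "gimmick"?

kgaiegk

What's happening: shift every letter 2 places backward in the alphabet (wrapping around), then move the first 3 characters to the end (rotate left by 3).
"gimmick" → "egkkgai" → "kgaiegk".
(Check on "embryo": → "ckzpwm" → "pwmckz" ✓)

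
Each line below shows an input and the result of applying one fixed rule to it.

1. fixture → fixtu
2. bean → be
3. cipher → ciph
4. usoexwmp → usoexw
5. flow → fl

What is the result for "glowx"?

glo

Rule — delete the last 2 characters.
On "glowx" that produces "glo".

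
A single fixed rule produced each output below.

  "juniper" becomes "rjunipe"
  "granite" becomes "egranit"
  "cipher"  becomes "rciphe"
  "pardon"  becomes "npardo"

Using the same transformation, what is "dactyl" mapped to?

ldacty

Each output is the input with this applied: move the last character to the front.
Applying that to "dactyl" gives "ldacty".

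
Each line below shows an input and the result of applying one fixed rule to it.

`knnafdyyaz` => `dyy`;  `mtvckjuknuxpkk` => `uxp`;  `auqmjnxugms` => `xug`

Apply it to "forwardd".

war

Looking at the pairs, the operation is to move the last 2 characters to the front (rotate right by 2), then keep only the last 3 characters.
Applying that to "forwardd" gives "war".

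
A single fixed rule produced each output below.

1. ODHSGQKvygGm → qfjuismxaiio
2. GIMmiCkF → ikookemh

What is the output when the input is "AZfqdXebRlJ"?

cbhsfzgdtnl

Rule — shift every letter 2 places forward in the alphabet (wrapping around), then convert every letter to lowercase.
Starting from "AZfqdXebRlJ": after the first operation, "CBhsfZgdTnL"; after the second, "cbhsfzgdtnl".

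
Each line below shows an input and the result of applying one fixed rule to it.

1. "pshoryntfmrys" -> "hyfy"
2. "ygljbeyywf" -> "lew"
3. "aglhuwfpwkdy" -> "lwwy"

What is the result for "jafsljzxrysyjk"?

fjry

The rule is to keep one character in every 3, starting at position 3 (positions 3rd, 6th, 9th, ...).
On "jafsljzxrysyjk" that produces "fjry".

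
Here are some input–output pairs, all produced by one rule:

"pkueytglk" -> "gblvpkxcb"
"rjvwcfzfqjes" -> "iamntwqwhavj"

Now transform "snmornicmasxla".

jedfieztdrjocr

Looking at the pairs, the operation is to shift every letter 9 places backward in the alphabet (wrapping around).
For "snmornicmasxla" the result is "jedfieztdrjocr".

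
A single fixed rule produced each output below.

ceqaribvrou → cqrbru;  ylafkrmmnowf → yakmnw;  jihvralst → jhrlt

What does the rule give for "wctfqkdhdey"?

wtqddy

The transformation: keep every other character starting from the first (positions 1st, 3rd, 5th, ...).
On "wctfqkdhdey" that produces "wtqddy".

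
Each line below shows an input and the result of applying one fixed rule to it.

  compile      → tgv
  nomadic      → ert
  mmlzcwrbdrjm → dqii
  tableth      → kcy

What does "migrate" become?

In each case the input is transformed by: keep one character in every 3, starting at position 1 (positions 1st, 4th, 7th, ...), then shift every letter 9 places backward in the alphabet (wrapping around).
Applying that to "migrate" gives "div".
(Check on "tableth": → "tlh" → "kcy" ✓)

div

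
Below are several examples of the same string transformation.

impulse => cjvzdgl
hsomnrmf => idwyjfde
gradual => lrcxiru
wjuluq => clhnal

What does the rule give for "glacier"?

In each case the input is transformed by: shift every letter 9 places backward in the alphabet (wrapping around), then move the last 3 characters to the front (rotate right by 3).
So "glacier" becomes "zvixcrt".

zvixcrt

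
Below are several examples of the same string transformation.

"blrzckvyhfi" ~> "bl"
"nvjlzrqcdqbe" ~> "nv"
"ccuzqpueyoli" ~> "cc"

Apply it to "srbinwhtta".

The pattern: keep only the first 2 characters.
So "srbinwhtta" becomes "sr".

sr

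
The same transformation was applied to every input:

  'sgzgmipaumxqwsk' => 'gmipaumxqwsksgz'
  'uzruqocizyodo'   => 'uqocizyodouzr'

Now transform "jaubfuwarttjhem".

Each output is the input with this applied: move the first 3 characters to the end (rotate left by 3).
"jaubfuwarttjhem" → "bfuwarttjhemjau".

bfuwarttjhemjau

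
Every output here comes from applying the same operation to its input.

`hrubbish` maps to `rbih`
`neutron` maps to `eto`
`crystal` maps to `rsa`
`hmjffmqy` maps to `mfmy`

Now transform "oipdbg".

In each case the input is transformed by: keep every other character starting from the second (positions 2nd, 4th, 6th, ...).
So "oipdbg" becomes "idg".

idg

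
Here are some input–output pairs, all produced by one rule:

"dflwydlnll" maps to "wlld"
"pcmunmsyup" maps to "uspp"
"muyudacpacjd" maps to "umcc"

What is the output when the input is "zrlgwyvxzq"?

The pattern: keep one character in every 3, starting at position 1 (positions 1st, 4th, 7th, ...), then sort the characters into reverse alphabetical order.
Starting from "zrlgwyvxzq": after the first operation, "zgvq"; after the second, "zvqg".

zvqg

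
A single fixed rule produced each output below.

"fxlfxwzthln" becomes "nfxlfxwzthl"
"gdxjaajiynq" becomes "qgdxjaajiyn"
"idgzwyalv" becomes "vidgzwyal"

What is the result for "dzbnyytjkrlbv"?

vdzbnyytjkrlb

The rule is to move the last character to the front.
Doing the same to "dzbnyytjkrlbv": "vdzbnyytjkrlb".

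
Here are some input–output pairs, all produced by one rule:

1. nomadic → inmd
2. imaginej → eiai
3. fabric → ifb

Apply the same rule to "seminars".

rsmn

The transformation: move the last 2 characters to the front (rotate right by 2), then keep every other character starting from the first (positions 1st, 3rd, 5th, ...).
"seminars" → "rssemina" → "rsmn".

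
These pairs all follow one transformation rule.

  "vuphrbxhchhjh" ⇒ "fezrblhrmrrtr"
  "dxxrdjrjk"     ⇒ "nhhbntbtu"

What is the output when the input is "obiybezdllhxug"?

The pattern: shift every letter 10 places forward in the alphabet (wrapping around).
Doing the same to "obiybezdllhxug": "ylsilojnvvrheq".

ylsilojnvvrheq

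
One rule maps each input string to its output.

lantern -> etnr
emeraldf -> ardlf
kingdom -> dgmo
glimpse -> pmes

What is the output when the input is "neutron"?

What's happening: delete the first 3 characters, then swap each adjacent pair of characters (1↔2, 3↔4, ...).
Applying both steps to "neutron": "tron", then "rtno".

rtno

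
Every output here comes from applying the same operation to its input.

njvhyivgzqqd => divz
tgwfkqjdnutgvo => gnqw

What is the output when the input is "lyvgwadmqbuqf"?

The rule is to keep one character in every 3, starting at position 3 (positions 3rd, 6th, 9th, ...), then sort the characters into alphabetical order.
Starting from "lyvgwadmqbuqf": after the first operation, "vaqq"; after the second, "aqqv".

aqqv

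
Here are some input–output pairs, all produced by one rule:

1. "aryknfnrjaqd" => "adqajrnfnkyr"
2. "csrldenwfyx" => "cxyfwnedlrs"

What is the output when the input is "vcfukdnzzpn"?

In each case the input is transformed by: reverse the string, then move the last character to the front.
On "vcfukdnzzpn": the first step gives "npzzndkufcv", and the second then gives "vnpzzndkufc".

vnpzzndkufc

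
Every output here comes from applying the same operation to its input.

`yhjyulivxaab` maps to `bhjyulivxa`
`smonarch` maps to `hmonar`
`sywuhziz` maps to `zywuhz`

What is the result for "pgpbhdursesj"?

jgpbhdurse

Rule — swap the first and last characters, then delete the last 2 characters.
Starting from "pgpbhdursesj": after the first operation, "jgpbhdursesp"; after the second, "jgpbhdurse".
(Check on "smonarch": → "hmonarcs" → "hmonar" ✓)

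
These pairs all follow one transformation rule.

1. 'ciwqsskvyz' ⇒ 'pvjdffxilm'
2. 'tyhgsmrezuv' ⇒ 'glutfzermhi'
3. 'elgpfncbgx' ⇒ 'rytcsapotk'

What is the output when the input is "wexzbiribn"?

The rule is to shift every letter 13 places forward in the alphabet (wrapping around) — i.e. ROT13.
Doing the same to "wexzbiribn": "jrkmovevoa".

jrkmovevoa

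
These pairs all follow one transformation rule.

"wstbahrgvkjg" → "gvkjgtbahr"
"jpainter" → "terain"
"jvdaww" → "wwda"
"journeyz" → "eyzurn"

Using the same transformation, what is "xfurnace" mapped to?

aceurn

The rule is to delete the first 2 characters, then swap the front and back halves of the string.
For "xfurnace", step one produces "urnace"; step two turns that into "aceurn".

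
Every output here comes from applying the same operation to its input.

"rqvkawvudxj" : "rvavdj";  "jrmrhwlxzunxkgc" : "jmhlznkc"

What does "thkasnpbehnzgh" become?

tkspeng

The pattern: keep every other character starting from the first (positions 1st, 3rd, 5th, ...).
Doing the same to "thkasnpbehnzgh": "tkspeng".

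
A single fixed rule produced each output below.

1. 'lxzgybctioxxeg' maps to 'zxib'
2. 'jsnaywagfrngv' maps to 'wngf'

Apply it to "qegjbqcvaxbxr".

xqga

What's happening: keep one character in every 3, starting at position 3 (positions 3rd, 6th, 9th, ...), then sort the characters into reverse alphabetical order.
For "qegjbqcvaxbxr", step one produces "gqax"; step two turns that into "xqga".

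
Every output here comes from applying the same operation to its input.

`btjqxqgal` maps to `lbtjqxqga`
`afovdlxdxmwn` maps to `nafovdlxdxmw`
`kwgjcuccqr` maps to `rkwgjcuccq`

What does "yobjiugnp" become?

Looking at the pairs, the operation is to move the last character to the front.
Doing the same to "yobjiugnp": "pyobjiugn".

pyobjiugn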